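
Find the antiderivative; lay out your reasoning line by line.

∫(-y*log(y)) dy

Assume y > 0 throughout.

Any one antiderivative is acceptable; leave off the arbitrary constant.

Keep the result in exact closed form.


Step 1. Integrate ∫(-y*log(y)) dy by parts with u = log(y), dv = (-y) dy, so v = -y**2/2 [assuming y > 0]: now -y**2*log(y)/2 + ∫(y/2) dy.
Step 2. Evaluate the standard form: now -y**2*log(y)/2 + y**2/4.
Answer: -y**2*log(y)/2 + y**2/4.


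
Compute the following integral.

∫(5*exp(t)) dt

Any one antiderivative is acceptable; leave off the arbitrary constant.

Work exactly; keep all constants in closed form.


Answer: 5*exp(t).


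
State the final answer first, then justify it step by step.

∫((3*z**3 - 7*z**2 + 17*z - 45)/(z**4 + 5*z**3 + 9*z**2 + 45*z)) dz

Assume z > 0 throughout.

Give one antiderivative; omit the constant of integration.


The answer is -log(z) + 4*log(z + 5) - 2*atan(z/3)/3.
Step 1. Decompose ∫((3*z**3 - 7*z**2 + 17*z - 45)/(z**4 + 5*z**3 + 9*z**2 + 45*z)) dz by partial fractions, (3*z**3 - 7*z**2 + 17*z - 45)/(z**4 + 5*z**3 + 9*z**2 + 45*z) = -2/(z**2 + 9) + 4/(z + 5) - 1/z: now ∫(-1/z) dz + ∫(4/(z + 5)) dz + ∫(-2/(z**2 + 9)) dz.
Step 2. Evaluate the standard form [assuming z > -5]: now 4*log(z + 5) + ∫(-1/z) dz + ∫(-2/(z**2 + 9)) dz.
Step 3. Evaluate the standard form [assuming z > 0]: now -log(z) + 4*log(z + 5) + ∫(-2/(z**2 + 9)) dz.
Step 4. Evaluate the standard form: now -log(z) + 4*log(z + 5) - 2*atan(z/3)/3.
Answer: -log(z) + 4*log(z + 5) - 2*atan(z/3)/3.


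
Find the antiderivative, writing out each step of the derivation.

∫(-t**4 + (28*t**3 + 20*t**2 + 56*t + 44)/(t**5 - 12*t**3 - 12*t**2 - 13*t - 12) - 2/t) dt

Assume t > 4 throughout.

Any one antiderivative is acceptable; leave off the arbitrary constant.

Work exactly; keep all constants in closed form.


Step 1. Rewrite: now ∫(-2/t) dt + ∫(-t**4) dt + ∫((28*t**3 + 20*t**2 + 56*t + 44)/(t**5 - 12*t**3 - 12*t**2 - 13*t - 12)) dt.
Step 2. Evaluate the standard form: now -t**5/5 + ∫(-2/t) dt + ∫((28*t**3 + 20*t**2 + 56*t + 44)/(t**5 - 12*t**3 - 12*t**2 - 13*t - 12)) dt.
Step 3. Evaluate the standard form [assuming t > 0]: now -t**5/5 - 2*log(t) + ∫((28*t**3 + 20*t**2 + 56*t + 44)/(t**5 - 12*t**3 - 12*t**2 - 13*t - 12)) dt.
Step 4. Decompose ∫((28*t**3 + 20*t**2 + 56*t + 44)/(t**5 - 12*t**3 - 12*t**2 - 13*t - 12)) dt by partial fractions, (28*t**3 + 20*t**2 + 56*t + 44)/(t**5 - 12*t**3 - 12*t**2 - 13*t - 12) = -2/(t**2 + 1) - 5/(t + 3) + 1/(t + 1) + 4/(t - 4): now -t**5/5 - 2*log(t) + ∫(4/(t - 4)) dt + ∫(1/(t + 1)) dt + ∫(-5/(t + 3)) dt + ∫(-2/(t**2 + 1)) dt.
Step 5. Evaluate the standard form [assuming t > 4]: now -t**5/5 - 2*log(t) + 4*log(t - 4) + ∫(1/(t + 1)) dt + ∫(-5/(t + 3)) dt + ∫(-2/(t**2 + 1)) dt.
Step 6. Evaluate the standard form [assuming t > -3]: now -t**5/5 - 2*log(t) + 4*log(t - 4) - 5*log(t + 3) + ∫(1/(t + 1)) dt + ∫(-2/(t**2 + 1)) dt.
Step 7. Evaluate the standard form [assuming t > -1]: now -t**5/5 - 2*log(t) + 4*log(t - 4) + log(t + 1) - 5*log(t + 3) + ∫(-2/(t**2 + 1)) dt.
Step 8. Evaluate the standard form: now -t**5/5 - 2*log(t) + 4*log(t - 4) + log(t + 1) - 5*log(t + 3) - 2*atan(t).
Answer: -t**5/5 - 2*log(t) + 4*log(t - 4) + log(t + 1) - 5*log(t + 3) - 2*atan(t).


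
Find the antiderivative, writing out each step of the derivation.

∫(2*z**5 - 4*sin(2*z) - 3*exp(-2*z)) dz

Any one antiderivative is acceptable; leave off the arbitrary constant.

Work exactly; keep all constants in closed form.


Step 1. Rewrite: now ∫(2*z**5) dz + ∫(-3*exp(-2*z)) dz + ∫(-4*sin(2*z)) dz.
Step 2. Evaluate the standard form: now 2*cos(2*z) + ∫(2*z**5) dz + ∫(-3*exp(-2*z)) dz.
Step 3. Evaluate the standard form: now 2*cos(2*z) + ∫(2*z**5) dz + 3*exp(-2*z)/2.
Step 4. Evaluate the standard form: now z**6/3 + 2*cos(2*z) + 3*exp(-2*z)/2.
Answer: z**6/3 + 2*cos(2*z) + 3*exp(-2*z)/2.


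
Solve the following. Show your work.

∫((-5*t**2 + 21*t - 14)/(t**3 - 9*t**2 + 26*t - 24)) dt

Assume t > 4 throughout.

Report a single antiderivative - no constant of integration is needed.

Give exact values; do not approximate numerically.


Step 1. Decompose ∫((-5*t**2 + 21*t - 14)/(t**3 - 9*t**2 + 26*t - 24)) dt by partial fractions, (-5*t**2 + 21*t - 14)/(t**3 - 9*t**2 + 26*t - 24) = 4/(t - 2) - 4/(t - 3) - 5/(t - 4): now ∫(-5/(t - 4)) dt + ∫(-4/(t - 3)) dt + ∫(4/(t - 2)) dt.
Step 2. Evaluate the standard form [assuming t > 3]: now -4*log(t - 3) + ∫(-5/(t - 4)) dt + ∫(4/(t - 2)) dt.
Step 3. Evaluate the standard form [assuming t > 4]: now -5*log(t - 4) - 4*log(t - 3) + ∫(4/(t - 2)) dt.
Step 4. Evaluate the standard form [assuming t > 2]: now -5*log(t - 4) - 4*log(t - 3) + 4*log(t - 2).
Answer: -5*log(t - 4) - 4*log(t - 3) + 4*log(t - 2).


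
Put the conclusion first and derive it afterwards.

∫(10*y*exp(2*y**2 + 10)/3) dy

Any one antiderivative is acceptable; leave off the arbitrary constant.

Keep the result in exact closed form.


The answer is 5*exp(2*y**2 + 10)/6.
Step 1. Substitute u = y**2 + 5, turning ∫(10*y*exp(2*y**2 + 10)/3) dy into ∫(5*exp(2*u)/3) du: now ∫(5*exp(2*u)/3) du.
Step 2. Evaluate the standard form: now 5*exp(2*u)/6.
Step 3. Substitute back u = y**2 + 5: now 5*exp(2*y**2 + 10)/6.
Answer: 5*exp(2*y**2 + 10)/6.


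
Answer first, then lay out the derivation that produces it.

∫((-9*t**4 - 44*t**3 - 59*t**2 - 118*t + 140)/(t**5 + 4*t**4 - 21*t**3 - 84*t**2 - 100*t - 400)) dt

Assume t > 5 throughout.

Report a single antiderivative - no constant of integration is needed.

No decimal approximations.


The answer is -5*log(t - 5) - log(t + 4) - 3*log(t + 5) - atan(t/2).
Step 1. Decompose ∫((-9*t**4 - 44*t**3 - 59*t**2 - 118*t + 140)/(t**5 + 4*t**4 - 21*t**3 - 84*t**2 - 100*t - 400)) dt by partial fractions, (-9*t**4 - 44*t**3 - 59*t**2 - 118*t + 140)/(t**5 + 4*t**4 - 21*t**3 - 84*t**2 - 100*t - 400) = -2/(t**2 + 4) - 3/(t + 5) - 1/(t + 4) - 5/(t - 5): now ∫(-5/(t - 5)) dt + ∫(-1/(t + 4)) dt + ∫(-3/(t + 5)) dt + ∫(-2/(t**2 + 4)) dt.
Step 2. Evaluate the standard form [assuming t > 5]: now -5*log(t - 5) + ∫(-1/(t + 4)) dt + ∫(-3/(t + 5)) dt + ∫(-2/(t**2 + 4)) dt.
Step 3. Evaluate the standard form [assuming t > -5]: now -5*log(t - 5) - 3*log(t + 5) + ∫(-1/(t + 4)) dt + ∫(-2/(t**2 + 4)) dt.
Step 4. Evaluate the standard form [assuming t > -4]: now -5*log(t - 5) - log(t + 4) - 3*log(t + 5) + ∫(-2/(t**2 + 4)) dt.
Step 5. Evaluate the standard form: now -5*log(t - 5) - log(t + 4) - 3*log(t + 5) - atan(t/2).
Answer: -5*log(t - 5) - log(t + 4) - 3*log(t + 5) - atan(t/2).


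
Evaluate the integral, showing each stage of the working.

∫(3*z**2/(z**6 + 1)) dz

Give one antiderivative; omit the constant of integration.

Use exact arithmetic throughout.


Step 1. Substitute u = z**3, turning ∫(3*z**2/(z**6 + 1)) dz into ∫(1/(u**2 + 1)) du: now ∫(1/(u**2 + 1)) du.
Step 2. Evaluate the standard form: now atan(u).
Step 3. Substitute back u = z**3: now atan(z**3).
Answer: atan(z**3).


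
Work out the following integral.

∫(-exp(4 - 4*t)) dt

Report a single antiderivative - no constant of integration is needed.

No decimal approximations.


Answer: exp(4 - 4*t)/4.


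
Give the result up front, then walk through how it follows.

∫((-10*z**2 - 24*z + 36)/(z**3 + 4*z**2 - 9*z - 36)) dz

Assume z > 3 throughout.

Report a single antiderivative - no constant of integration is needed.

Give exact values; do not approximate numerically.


The answer is -3*log(z - 3) - 3*log(z + 3) - 4*log(z + 4).
Step 1. Decompose ∫((-10*z**2 - 24*z + 36)/(z**3 + 4*z**2 - 9*z - 36)) dz by partial fractions, (-10*z**2 - 24*z + 36)/(z**3 + 4*z**2 - 9*z - 36) = -4/(z + 4) - 3/(z + 3) - 3/(z - 3): now ∫(-3/(z - 3)) dz + ∫(-3/(z + 3)) dz + ∫(-4/(z + 4)) dz.
Step 2. Evaluate the standard form [assuming z > -4]: now -4*log(z + 4) + ∫(-3/(z - 3)) dz + ∫(-3/(z + 3)) dz.
Step 3. Evaluate the standard form [assuming z > -3]: now -3*log(z + 3) - 4*log(z + 4) + ∫(-3/(z - 3)) dz.
Step 4. Evaluate the standard form [assuming z > 3]: now -3*log(z - 3) - 3*log(z + 3) - 4*log(z + 4).
Answer: -3*log(z - 3) - 3*log(z + 3) - 4*log(z + 4).


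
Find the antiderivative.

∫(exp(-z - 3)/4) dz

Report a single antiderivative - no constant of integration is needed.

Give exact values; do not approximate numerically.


Answer: -exp(-z - 3)/4.


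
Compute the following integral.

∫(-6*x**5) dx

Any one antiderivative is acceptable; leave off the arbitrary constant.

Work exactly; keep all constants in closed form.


Answer: -x**6.


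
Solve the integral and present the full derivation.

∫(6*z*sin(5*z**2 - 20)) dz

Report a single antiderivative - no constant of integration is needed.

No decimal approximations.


Step 1. Substitute u = z**2 - 4, turning ∫(6*z*sin(5*z**2 - 20)) dz into ∫(3*sin(5*u)) du: now ∫(3*sin(5*u)) du.
Step 2. Evaluate the standard form: now -3*cos(5*u)/5.
Step 3. Substitute back u = z**2 - 4: now -3*cos(5*z**2 - 20)/5.
Answer: -3*cos(5*z**2 - 20)/5.


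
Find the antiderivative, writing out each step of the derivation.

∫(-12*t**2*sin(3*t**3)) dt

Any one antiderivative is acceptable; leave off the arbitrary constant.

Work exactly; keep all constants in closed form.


Step 1. Substitute u = t**3, turning ∫(-12*t**2*sin(3*t**3)) dt into ∫(-4*sin(3*u)) du: now ∫(-4*sin(3*u)) du.
Step 2. Evaluate the standard form: now 4*cos(3*u)/3.
Step 3. Substitute back u = t**3: now 4*cos(3*t**3)/3.
Answer: 4*cos(3*t**3)/3.


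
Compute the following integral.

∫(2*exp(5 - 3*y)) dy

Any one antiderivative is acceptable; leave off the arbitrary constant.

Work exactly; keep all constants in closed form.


Answer: -2*exp(5 - 3*y)/3.


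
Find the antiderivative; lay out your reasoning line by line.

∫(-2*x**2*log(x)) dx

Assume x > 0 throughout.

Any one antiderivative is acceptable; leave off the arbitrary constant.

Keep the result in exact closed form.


Step 1. Integrate ∫(-2*x**2*log(x)) dx by parts with u = log(x), dv = (-2*x**2) dx, so v = -2*x**3/3 [assuming x > 0]: now -2*x**3*log(x)/3 + ∫(2*x**2/3) dx.
Step 2. Evaluate the standard form: now -2*x**3*log(x)/3 + 2*x**3/9.
Answer: -2*x**3*log(x)/3 + 2*x**3/9.


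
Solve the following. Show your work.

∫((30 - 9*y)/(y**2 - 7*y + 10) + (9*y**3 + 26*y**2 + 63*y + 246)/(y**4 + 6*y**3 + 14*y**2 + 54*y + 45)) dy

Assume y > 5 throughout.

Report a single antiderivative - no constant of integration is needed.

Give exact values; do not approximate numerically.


Step 1. Rewrite: now ∫((30 - 9*y)/(y**2 - 7*y + 10)) dy + ∫((9*y**3 + 26*y**2 + 63*y + 246)/(y**4 + 6*y**3 + 14*y**2 + 54*y + 45)) dy.
Step 2. Decompose ∫((9*y**3 + 26*y**2 + 63*y + 246)/(y**4 + 6*y**3 + 14*y**2 + 54*y + 45)) dy by partial fractions, (9*y**3 + 26*y**2 + 63*y + 246)/(y**4 + 6*y**3 + 14*y**2 + 54*y + 45) = -3/(y**2 + 9) + 4/(y + 5) + 5/(y + 1): now ∫((30 - 9*y)/(y**2 - 7*y + 10)) dy + ∫(5/(y + 1)) dy + ∫(4/(y + 5)) dy + ∫(-3/(y**2 + 9)) dy.
Step 3. Evaluate the standard form [assuming y > -1]: now 5*log(y + 1) + ∫((30 - 9*y)/(y**2 - 7*y + 10)) dy + ∫(4/(y + 5)) dy + ∫(-3/(y**2 + 9)) dy.
Step 4. Evaluate the standard form [assuming y > -5]: now 5*log(y + 1) + 4*log(y + 5) + ∫((30 - 9*y)/(y**2 - 7*y + 10)) dy + ∫(-3/(y**2 + 9)) dy.
Step 5. Evaluate the standard form: now 5*log(y + 1) + 4*log(y + 5) - atan(y/3) + ∫((30 - 9*y)/(y**2 - 7*y + 10)) dy.
Step 6. Decompose ∫((30 - 9*y)/(y**2 - 7*y + 10)) dy by partial fractions, (30 - 9*y)/(y**2 - 7*y + 10) = -4/(y - 2) - 5/(y - 5): now 5*log(y + 1) + 4*log(y + 5) - atan(y/3) + ∫(-5/(y - 5)) dy + ∫(-4/(y - 2)) dy.
Step 7. Evaluate the standard form [assuming y > 2]: now -4*log(y - 2) + 5*log(y + 1) + 4*log(y + 5) - atan(y/3) + ∫(-5/(y - 5)) dy.
Step 8. Evaluate the standard form [assuming y > 5]: now -5*log(y - 5) - 4*log(y - 2) + 5*log(y + 1) + 4*log(y + 5) - atan(y/3).
Answer: -5*log(y - 5) - 4*log(y - 2) + 5*log(y + 1) + 4*log(y + 5) - atan(y/3).


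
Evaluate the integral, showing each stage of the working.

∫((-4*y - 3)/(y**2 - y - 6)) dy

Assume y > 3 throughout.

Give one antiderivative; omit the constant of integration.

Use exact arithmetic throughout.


Step 1. Decompose ∫((-4*y - 3)/(y**2 - y - 6)) dy by partial fractions, (-4*y - 3)/(y**2 - y - 6) = -1/(y + 2) - 3/(y - 3): now ∫(-3/(y - 3)) dy + ∫(-1/(y + 2)) dy.
Step 2. Evaluate the standard form [assuming y > -2]: now -log(y + 2) + ∫(-3/(y - 3)) dy.
Step 3. Evaluate the standard form [assuming y > 3]: now -3*log(y - 3) - log(y + 2).
Answer: -3*log(y - 3) - log(y + 2).


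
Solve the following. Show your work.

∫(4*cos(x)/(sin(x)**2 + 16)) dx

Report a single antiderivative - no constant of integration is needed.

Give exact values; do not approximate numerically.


Step 1. Substitute u = sin(x), turning ∫(4*cos(x)/(sin(x)**2 + 16)) dx into ∫(4/(u**2 + 16)) du: now ∫(4/(u**2 + 16)) du.
Step 2. Evaluate the standard form: now atan(u/4).
Step 3. Substitute back u = sin(x): now atan(sin(x)/4).
Answer: atan(sin(x)/4).


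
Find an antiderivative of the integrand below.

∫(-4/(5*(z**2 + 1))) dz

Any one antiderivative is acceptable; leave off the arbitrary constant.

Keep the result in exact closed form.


Answer: -4*atan(z)/5.


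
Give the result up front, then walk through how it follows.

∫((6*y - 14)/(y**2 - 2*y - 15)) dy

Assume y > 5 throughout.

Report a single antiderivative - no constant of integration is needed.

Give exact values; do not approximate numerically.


The answer is 2*log(y - 5) + 4*log(y + 3).
Step 1. Decompose ∫((6*y - 14)/(y**2 - 2*y - 15)) dy by partial fractions, (6*y - 14)/(y**2 - 2*y - 15) = 4/(y + 3) + 2/(y - 5): now ∫(2/(y - 5)) dy + ∫(4/(y + 3)) dy.
Step 2. Evaluate the standard form [assuming y > 5]: now 2*log(y - 5) + ∫(4/(y + 3)) dy.
Step 3. Evaluate the standard form [assuming y > -3]: now 2*log(y - 5) + 4*log(y + 3).
Answer: 2*log(y - 5) + 4*log(y + 3).


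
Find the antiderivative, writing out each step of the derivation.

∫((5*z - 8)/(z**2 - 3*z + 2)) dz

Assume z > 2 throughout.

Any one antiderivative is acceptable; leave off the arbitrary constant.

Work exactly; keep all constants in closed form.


Step 1. Decompose ∫((5*z - 8)/(z**2 - 3*z + 2)) dz by partial fractions, (5*z - 8)/(z**2 - 3*z + 2) = 3/(z - 1) + 2/(z - 2): now ∫(2/(z - 2)) dz + ∫(3/(z - 1)) dz.
Step 2. Evaluate the standard form [assuming z > 1]: now 3*log(z - 1) + ∫(2/(z - 2)) dz.
Step 3. Evaluate the standard form [assuming z > 2]: now 2*log(z - 2) + 3*log(z - 1).
Answer: 2*log(z - 2) + 3*log(z - 1).


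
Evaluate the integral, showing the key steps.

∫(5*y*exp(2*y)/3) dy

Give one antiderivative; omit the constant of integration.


Step 1. Integrate ∫(5*y*exp(2*y)/3) dy by parts with u = y, dv = (5*exp(2*y)/3) dy, so v = 5*exp(2*y)/6: now 5*y*exp(2*y)/6 + ∫(-5*exp(2*y)/6) dy.
Step 2. Evaluate the standard form: now 5*y*exp(2*y)/6 - 5*exp(2*y)/12.
Answer: 5*y*exp(2*y)/6 - 5*exp(2*y)/12.


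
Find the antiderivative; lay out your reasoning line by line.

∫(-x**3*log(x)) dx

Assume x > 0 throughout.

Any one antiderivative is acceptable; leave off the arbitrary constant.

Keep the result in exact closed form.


Step 1. Integrate ∫(-x**3*log(x)) dx by parts with u = log(x), dv = (-x**3) dx, so v = -x**4/4 [assuming x > 0]: now -x**4*log(x)/4 + ∫(x**3/4) dx.
Step 2. Evaluate the standard form: now -x**4*log(x)/4 + x**4/16.
Answer: -x**4*log(x)/4 + x**4/16.


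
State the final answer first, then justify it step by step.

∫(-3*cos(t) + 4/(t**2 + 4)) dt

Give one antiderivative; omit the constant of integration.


The answer is -3*sin(t) + 2*atan(t/2).
Step 1. Rewrite: now ∫(4/(t**2 + 4)) dt + ∫(-3*cos(t)) dt.
Step 2. Evaluate the standard form: now -3*sin(t) + ∫(4/(t**2 + 4)) dt.
Step 3. Evaluate the standard form: now -3*sin(t) + 2*atan(t/2).
Answer: -3*sin(t) + 2*atan(t/2).


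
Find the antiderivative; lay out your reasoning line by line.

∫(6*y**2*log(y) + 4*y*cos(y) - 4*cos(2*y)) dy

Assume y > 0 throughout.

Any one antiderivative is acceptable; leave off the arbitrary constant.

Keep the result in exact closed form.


Step 1. Rewrite: now ∫(4*y*cos(y)) dy + ∫(6*y**2*log(y)) dy + ∫(-4*cos(2*y)) dy.
Step 2. Integrate ∫(6*y**2*log(y)) dy by parts with u = log(y), dv = (6*y**2) dy, so v = 2*y**3 [assuming y > 0]: now 2*y**3*log(y) + ∫(-2*y**2) dy + ∫(4*y*cos(y)) dy + ∫(-4*cos(2*y)) dy.
Step 3. Evaluate the standard form: now 2*y**3*log(y) - 2*y**3/3 + ∫(4*y*cos(y)) dy + ∫(-4*cos(2*y)) dy.
Step 4. Integrate ∫(4*y*cos(y)) dy by parts with u = y, dv = (4*cos(y)) dy, so v = 4*sin(y): now 2*y**3*log(y) - 2*y**3/3 + 4*y*sin(y) + ∫(-4*sin(y)) dy + ∫(-4*cos(2*y)) dy.
Step 5. Evaluate the standard form: now 2*y**3*log(y) - 2*y**3/3 + 4*y*sin(y) + 4*cos(y) + ∫(-4*cos(2*y)) dy.
Step 6. Evaluate the standard form: now 2*y**3*log(y) - 2*y**3/3 + 4*y*sin(y) - 2*sin(2*y) + 4*cos(y).
Answer: 2*y**3*log(y) - 2*y**3/3 + 4*y*sin(y) - 2*sin(2*y) + 4*cos(y).


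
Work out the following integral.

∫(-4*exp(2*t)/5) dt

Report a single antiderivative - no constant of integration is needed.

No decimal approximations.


Answer: -2*exp(2*t)/5.


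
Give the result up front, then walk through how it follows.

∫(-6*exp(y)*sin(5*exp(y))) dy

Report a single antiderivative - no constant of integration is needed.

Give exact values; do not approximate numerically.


The answer is 6*cos(5*exp(y))/5.
Step 1. Substitute u = exp(y), turning ∫(-6*exp(y)*sin(5*exp(y))) dy into ∫(-6*sin(5*u)) du: now ∫(-6*sin(5*u)) du.
Step 2. Evaluate the standard form: now 6*cos(5*u)/5.
Step 3. Substitute back u = exp(y): now 6*cos(5*exp(y))/5.
Answer: 6*cos(5*exp(y))/5.


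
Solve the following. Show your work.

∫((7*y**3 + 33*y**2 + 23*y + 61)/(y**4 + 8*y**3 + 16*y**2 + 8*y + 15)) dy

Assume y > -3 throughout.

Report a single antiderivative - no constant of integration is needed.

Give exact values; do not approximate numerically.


Step 1. Decompose ∫((7*y**3 + 33*y**2 + 23*y + 61)/(y**4 + 8*y**3 + 16*y**2 + 8*y + 15)) dy by partial fractions, (7*y**3 + 33*y**2 + 23*y + 61)/(y**4 + 8*y**3 + 16*y**2 + 8*y + 15) = 2/(y**2 + 1) + 2/(y + 5) + 5/(y + 3): now ∫(5/(y + 3)) dy + ∫(2/(y + 5)) dy + ∫(2/(y**2 + 1)) dy.
Step 2. Evaluate the standard form [assuming y > -5]: now 2*log(y + 5) + ∫(5/(y + 3)) dy + ∫(2/(y**2 + 1)) dy.
Step 3. Evaluate the standard form [assuming y > -3]: now 5*log(y + 3) + 2*log(y + 5) + ∫(2/(y**2 + 1)) dy.
Step 4. Evaluate the standard form: now 5*log(y + 3) + 2*log(y + 5) + 2*atan(y).
Answer: 5*log(y + 3) + 2*log(y + 5) + 2*atan(y).


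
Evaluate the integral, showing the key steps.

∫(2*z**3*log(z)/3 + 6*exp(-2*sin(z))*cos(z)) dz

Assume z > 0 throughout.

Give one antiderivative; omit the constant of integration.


Step 1. Rewrite: now ∫(2*z**3*log(z)/3) dz + ∫(6*exp(-2*sin(z))*cos(z)) dz.
Step 2. Integrate ∫(2*z**3*log(z)/3) dz by parts with u = log(z), dv = (2*z**3/3) dz, so v = z**4/6 [assuming z > 0]: now z**4*log(z)/6 + ∫(-z**3/6) dz + ∫(6*exp(-2*sin(z))*cos(z)) dz.
Step 3. Evaluate the standard form: now z**4*log(z)/6 - z**4/24 + ∫(6*exp(-2*sin(z))*cos(z)) dz.
Step 4. Substitute u = sin(z), turning ∫(6*exp(-2*sin(z))*cos(z)) dz into ∫(6*exp(-2*u)) du: now z**4*log(z)/6 - z**4/24 + ∫(6*exp(-2*u)) du.
Step 5. Evaluate the standard form: now z**4*log(z)/6 - z**4/24 - 3*exp(-2*u).
Step 6. Substitute back u = sin(z): now z**4*log(z)/6 - z**4/24 - 3*exp(-2*sin(z)).
Answer: z**4*log(z)/6 - z**4/24 - 3*exp(-2*sin(z)).


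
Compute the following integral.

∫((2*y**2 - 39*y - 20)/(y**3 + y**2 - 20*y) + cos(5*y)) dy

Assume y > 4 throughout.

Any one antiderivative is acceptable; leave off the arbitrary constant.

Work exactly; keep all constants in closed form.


Answer: log(y) - 4*log(y - 4) + 5*log(y + 5) + sin(5*y)/5.


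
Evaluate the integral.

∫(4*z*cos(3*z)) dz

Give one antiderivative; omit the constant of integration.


Answer: 4*z*sin(3*z)/3 + 4*cos(3*z)/9.


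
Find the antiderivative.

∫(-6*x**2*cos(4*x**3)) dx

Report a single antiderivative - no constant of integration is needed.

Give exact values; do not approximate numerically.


Answer: -sin(4*x**3)/2.


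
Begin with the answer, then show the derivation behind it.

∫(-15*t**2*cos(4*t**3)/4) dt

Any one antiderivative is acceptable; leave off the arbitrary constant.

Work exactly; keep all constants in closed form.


The answer is -5*sin(4*t**3)/16.
Step 1. Substitute u = t**3, turning ∫(-15*t**2*cos(4*t**3)/4) dt into ∫(-5*cos(4*u)/4) du: now ∫(-5*cos(4*u)/4) du.
Step 2. Evaluate the standard form: now -5*sin(4*u)/16.
Step 3. Substitute back u = t**3: now -5*sin(4*t**3)/16.
Answer: -5*sin(4*t**3)/16.


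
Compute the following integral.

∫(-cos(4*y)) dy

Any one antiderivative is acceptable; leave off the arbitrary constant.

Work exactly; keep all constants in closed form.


Answer: -sin(4*y)/4.


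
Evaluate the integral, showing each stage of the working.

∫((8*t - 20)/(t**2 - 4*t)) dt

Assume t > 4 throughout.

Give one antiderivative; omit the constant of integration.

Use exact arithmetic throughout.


Step 1. Decompose ∫((8*t - 20)/(t**2 - 4*t)) dt by partial fractions, (8*t - 20)/(t**2 - 4*t) = 3/(t - 4) + 5/t: now ∫(5/t) dt + ∫(3/(t - 4)) dt.
Step 2. Evaluate the standard form [assuming t > 0]: now 5*log(t) + ∫(3/(t - 4)) dt.
Step 3. Evaluate the standard form [assuming t > 4]: now 5*log(t) + 3*log(t - 4).
Answer: 5*log(t) + 3*log(t - 4).


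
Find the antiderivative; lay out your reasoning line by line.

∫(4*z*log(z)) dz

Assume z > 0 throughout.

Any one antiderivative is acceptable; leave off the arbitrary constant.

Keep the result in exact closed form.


Step 1. Integrate ∫(4*z*log(z)) dz by parts with u = log(z), dv = (4*z) dz, so v = 2*z**2 [assuming z > 0]: now 2*z**2*log(z) + ∫(-2*z) dz.
Step 2. Evaluate the standard form: now 2*z**2*log(z) - z**2.
Answer: 2*z**2*log(z) - z**2.


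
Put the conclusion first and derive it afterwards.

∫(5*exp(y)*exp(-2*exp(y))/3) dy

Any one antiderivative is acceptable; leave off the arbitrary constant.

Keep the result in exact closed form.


The answer is -5*exp(-2*exp(y))/6.
Step 1. Substitute u = exp(y), turning ∫(5*exp(y)*exp(-2*exp(y))/3) dy into ∫(5*exp(-2*u)/3) du: now ∫(5*exp(-2*u)/3) du.
Step 2. Evaluate the standard form: now -5*exp(-2*u)/6.
Step 3. Substitute back u = exp(y): now -5*exp(-2*exp(y))/6.
Answer: -5*exp(-2*exp(y))/6.


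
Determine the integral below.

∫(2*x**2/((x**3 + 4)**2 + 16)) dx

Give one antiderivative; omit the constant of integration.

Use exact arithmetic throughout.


Answer: atan(x**3/4 + 1)/6.


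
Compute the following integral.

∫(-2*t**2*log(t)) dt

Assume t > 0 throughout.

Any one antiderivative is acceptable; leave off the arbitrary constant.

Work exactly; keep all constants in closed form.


Answer: -2*t**3*log(t)/3 + 2*t**3/9.


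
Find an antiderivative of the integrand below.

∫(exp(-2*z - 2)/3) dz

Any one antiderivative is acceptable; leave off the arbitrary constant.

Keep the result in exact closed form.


Answer: -exp(-2*z - 2)/6.


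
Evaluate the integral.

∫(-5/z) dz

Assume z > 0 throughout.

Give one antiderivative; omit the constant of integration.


Answer: -5*log(z).


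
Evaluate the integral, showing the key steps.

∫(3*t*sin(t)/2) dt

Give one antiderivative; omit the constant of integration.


Step 1. Integrate ∫(3*t*sin(t)/2) dt by parts with u = t, dv = (3*sin(t)/2) dt, so v = -3*cos(t)/2: now -3*t*cos(t)/2 + ∫(3*cos(t)/2) dt.
Step 2. Evaluate the standard form: now -3*t*cos(t)/2 + 3*sin(t)/2.
Answer: -3*t*cos(t)/2 + 3*sin(t)/2.


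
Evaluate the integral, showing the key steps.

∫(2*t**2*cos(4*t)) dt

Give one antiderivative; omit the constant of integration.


Step 1. Integrate ∫(2*t**2*cos(4*t)) dt by parts with u = t**2, dv = (2*cos(4*t)) dt, so v = sin(4*t)/2: now t**2*sin(4*t)/2 + ∫(-t*sin(4*t)) dt.
Step 2. Integrate ∫(-t*sin(4*t)) dt by parts with u = t, dv = (-sin(4*t)) dt, so v = cos(4*t)/4: now t**2*sin(4*t)/2 + t*cos(4*t)/4 + ∫(-cos(4*t)/4) dt.
Step 3. Evaluate the standard form: now t**2*sin(4*t)/2 + t*cos(4*t)/4 - sin(4*t)/16.
Answer: t**2*sin(4*t)/2 + t*cos(4*t)/4 - sin(4*t)/16.


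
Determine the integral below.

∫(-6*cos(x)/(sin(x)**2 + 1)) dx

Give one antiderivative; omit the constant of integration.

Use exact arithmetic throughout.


Answer: -6*atan(sin(x)).


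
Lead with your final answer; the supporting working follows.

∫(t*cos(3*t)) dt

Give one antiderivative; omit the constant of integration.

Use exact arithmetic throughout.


The answer is t*sin(3*t)/3 + cos(3*t)/9.
Step 1. Integrate ∫(t*cos(3*t)) dt by parts with u = t, dv = (cos(3*t)) dt, so v = sin(3*t)/3: now t*sin(3*t)/3 + ∫(-sin(3*t)/3) dt.
Step 2. Evaluate the standard form: now t*sin(3*t)/3 + cos(3*t)/9.
Answer: t*sin(3*t)/3 + cos(3*t)/9.


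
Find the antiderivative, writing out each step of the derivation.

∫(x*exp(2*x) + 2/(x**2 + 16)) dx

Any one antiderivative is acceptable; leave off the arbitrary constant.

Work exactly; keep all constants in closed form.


Step 1. Rewrite: now ∫(x*exp(2*x)) dx + ∫(2/(x**2 + 16)) dx.
Step 2. Evaluate the standard form: now atan(x/4)/2 + ∫(x*exp(2*x)) dx.
Step 3. Integrate ∫(x*exp(2*x)) dx by parts with u = x, dv = (exp(2*x)) dx, so v = exp(2*x)/2: now x*exp(2*x)/2 + atan(x/4)/2 + ∫(-exp(2*x)/2) dx.
Step 4. Evaluate the standard form: now x*exp(2*x)/2 - exp(2*x)/4 + atan(x/4)/2.
Answer: x*exp(2*x)/2 - exp(2*x)/4 + atan(x/4)/2.


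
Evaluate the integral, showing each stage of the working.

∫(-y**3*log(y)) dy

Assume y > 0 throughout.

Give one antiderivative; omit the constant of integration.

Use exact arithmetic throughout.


Step 1. Integrate ∫(-y**3*log(y)) dy by parts with u = log(y), dv = (-y**3) dy, so v = -y**4/4 [assuming y > 0]: now -y**4*log(y)/4 + ∫(y**3/4) dy.
Step 2. Evaluate the standard form: now -y**4*log(y)/4 + y**4/16.
Answer: -y**4*log(y)/4 + y**4/16.


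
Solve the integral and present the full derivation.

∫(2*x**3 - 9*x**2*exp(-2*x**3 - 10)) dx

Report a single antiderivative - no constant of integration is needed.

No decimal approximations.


Step 1. Rewrite: now ∫(2*x**3) dx + ∫(-9*x**2*exp(-2*x**3 - 10)) dx.
Step 2. Evaluate the standard form: now x**4/2 + ∫(-9*x**2*exp(-2*x**3 - 10)) dx.
Step 3. Substitute u = x**3 + 5, turning ∫(-9*x**2*exp(-2*x**3 - 10)) dx into ∫(-3*exp(-2*u)) du: now x**4/2 + ∫(-3*exp(-2*u)) du.
Step 4. Evaluate the standard form: now x**4/2 + 3*exp(-2*u)/2.
Step 5. Substitute back u = x**3 + 5: now x**4/2 + 3*exp(-2*x**3 - 10)/2.
Answer: x**4/2 + 3*exp(-2*x**3 - 10)/2.


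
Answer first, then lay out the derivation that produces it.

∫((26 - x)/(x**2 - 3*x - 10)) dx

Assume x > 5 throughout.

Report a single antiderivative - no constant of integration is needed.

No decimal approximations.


The answer is 3*log(x - 5) - 4*log(x + 2).
Step 1. Decompose ∫((26 - x)/(x**2 - 3*x - 10)) dx by partial fractions, (26 - x)/(x**2 - 3*x - 10) = -4/(x + 2) + 3/(x - 5): now ∫(3/(x - 5)) dx + ∫(-4/(x + 2)) dx.
Step 2. Evaluate the standard form [assuming x > -2]: now -4*log(x + 2) + ∫(3/(x - 5)) dx.
Step 3. Evaluate the standard form [assuming x > 5]: now 3*log(x - 5) - 4*log(x + 2).
Answer: 3*log(x - 5) - 4*log(x + 2).


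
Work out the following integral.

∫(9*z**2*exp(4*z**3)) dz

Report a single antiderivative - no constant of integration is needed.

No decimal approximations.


Answer: 3*exp(4*z**3)/4.


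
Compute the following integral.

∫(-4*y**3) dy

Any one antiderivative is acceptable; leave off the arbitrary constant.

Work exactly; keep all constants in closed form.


Answer: -y**4.


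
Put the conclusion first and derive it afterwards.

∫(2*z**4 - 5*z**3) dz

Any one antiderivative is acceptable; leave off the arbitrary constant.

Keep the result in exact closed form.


The answer is 2*z**5/5 - 5*z**4/4.
Step 1. Rewrite: now ∫(-5*z**3) dz + ∫(2*z**4) dz.
Step 2. Evaluate the standard form: now -5*z**4/4 + ∫(2*z**4) dz.
Step 3. Evaluate the standard form: now 2*z**5/5 - 5*z**4/4.
Answer: 2*z**5/5 - 5*z**4/4.


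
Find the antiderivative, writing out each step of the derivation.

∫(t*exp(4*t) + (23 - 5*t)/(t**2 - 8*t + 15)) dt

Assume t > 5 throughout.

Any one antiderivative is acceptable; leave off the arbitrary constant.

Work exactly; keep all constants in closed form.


Step 1. Rewrite: now ∫(t*exp(4*t)) dt + ∫((23 - 5*t)/(t**2 - 8*t + 15)) dt.
Step 2. Decompose ∫((23 - 5*t)/(t**2 - 8*t + 15)) dt by partial fractions, (23 - 5*t)/(t**2 - 8*t + 15) = -4/(t - 3) - 1/(t - 5): now ∫(t*exp(4*t)) dt + ∫(-1/(t - 5)) dt + ∫(-4/(t - 3)) dt.
Step 3. Evaluate the standard form [assuming t > 5]: now -log(t - 5) + ∫(t*exp(4*t)) dt + ∫(-4/(t - 3)) dt.
Step 4. Evaluate the standard form [assuming t > 3]: now -log(t - 5) - 4*log(t - 3) + ∫(t*exp(4*t)) dt.
Step 5. Integrate ∫(t*exp(4*t)) dt by parts with u = t, dv = (exp(4*t)) dt, so v = exp(4*t)/4: now t*exp(4*t)/4 - log(t - 5) - 4*log(t - 3) + ∫(-exp(4*t)/4) dt.
Step 6. Evaluate the standard form: now t*exp(4*t)/4 - exp(4*t)/16 - log(t - 5) - 4*log(t - 3).
Answer: t*exp(4*t)/4 - exp(4*t)/16 - log(t - 5) - 4*log(t - 3).


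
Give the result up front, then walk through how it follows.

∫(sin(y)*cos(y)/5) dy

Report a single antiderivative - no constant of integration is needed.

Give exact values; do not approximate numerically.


The answer is sin(y)**2/10.
Step 1. Substitute u = sin(y), turning ∫(sin(y)*cos(y)/5) dy into ∫(u/5) du: now ∫(u/5) du.
Step 2. Evaluate the standard form: now u**2/10.
Step 3. Substitute back u = sin(y): now sin(y)**2/10.
Answer: sin(y)**2/10.


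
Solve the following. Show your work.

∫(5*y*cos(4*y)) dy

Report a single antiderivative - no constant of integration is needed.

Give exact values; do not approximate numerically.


Step 1. Integrate ∫(5*y*cos(4*y)) dy by parts with u = y, dv = (5*cos(4*y)) dy, so v = 5*sin(4*y)/4: now 5*y*sin(4*y)/4 + ∫(-5*sin(4*y)/4) dy.
Step 2. Evaluate the standard form: now 5*y*sin(4*y)/4 + 5*cos(4*y)/16.
Answer: 5*y*sin(4*y)/4 + 5*cos(4*y)/16.


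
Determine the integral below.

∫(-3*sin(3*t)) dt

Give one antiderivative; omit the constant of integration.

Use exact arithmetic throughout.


Answer: cos(3*t).


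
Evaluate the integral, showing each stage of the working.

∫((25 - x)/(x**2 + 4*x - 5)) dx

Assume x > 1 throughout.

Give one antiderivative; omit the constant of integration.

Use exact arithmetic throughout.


Step 1. Decompose ∫((25 - x)/(x**2 + 4*x - 5)) dx by partial fractions, (25 - x)/(x**2 + 4*x - 5) = -5/(x + 5) + 4/(x - 1): now ∫(4/(x - 1)) dx + ∫(-5/(x + 5)) dx.
Step 2. Evaluate the standard form [assuming x > 1]: now 4*log(x - 1) + ∫(-5/(x + 5)) dx.
Step 3. Evaluate the standard form [assuming x > -5]: now 4*log(x - 1) - 5*log(x + 5).
Answer: 4*log(x - 1) - 5*log(x + 5).


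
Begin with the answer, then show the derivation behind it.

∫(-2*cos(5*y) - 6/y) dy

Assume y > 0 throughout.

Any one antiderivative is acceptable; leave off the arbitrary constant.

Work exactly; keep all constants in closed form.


The answer is -6*log(y) - 2*sin(5*y)/5.
Step 1. Rewrite: now ∫(-6/y) dy + ∫(-2*cos(5*y)) dy.
Step 2. Evaluate the standard form [assuming y > 0]: now -6*log(y) + ∫(-2*cos(5*y)) dy.
Step 3. Evaluate the standard form: now -6*log(y) - 2*sin(5*y)/5.
Answer: -6*log(y) - 2*sin(5*y)/5.


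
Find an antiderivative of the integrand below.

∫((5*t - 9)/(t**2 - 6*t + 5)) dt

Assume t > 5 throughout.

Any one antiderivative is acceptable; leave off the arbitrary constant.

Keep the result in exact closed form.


Answer: 4*log(t - 5) + log(t - 1).


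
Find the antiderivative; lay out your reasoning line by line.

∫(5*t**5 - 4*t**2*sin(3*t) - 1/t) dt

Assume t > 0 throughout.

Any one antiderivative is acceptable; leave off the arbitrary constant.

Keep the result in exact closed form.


Step 1. Rewrite: now ∫(-1/t) dt + ∫(5*t**5) dt + ∫(-4*t**2*sin(3*t)) dt.
Step 2. Evaluate the standard form: now 5*t**6/6 + ∫(-1/t) dt + ∫(-4*t**2*sin(3*t)) dt.
Step 3. Evaluate the standard form [assuming t > 0]: now 5*t**6/6 - log(t) + ∫(-4*t**2*sin(3*t)) dt.
Step 4. Integrate ∫(-4*t**2*sin(3*t)) dt by parts with u = t**2, dv = (-4*sin(3*t)) dt, so v = 4*cos(3*t)/3: now 5*t**6/6 + 4*t**2*cos(3*t)/3 - log(t) + ∫(-8*t*cos(3*t)/3) dt.
Step 5. Integrate ∫(-8*t*cos(3*t)/3) dt by parts with u = t, dv = (-8*cos(3*t)/3) dt, so v = -8*sin(3*t)/9: now 5*t**6/6 + 4*t**2*cos(3*t)/3 - 8*t*sin(3*t)/9 - log(t) + ∫(8*sin(3*t)/9) dt.
Step 6. Evaluate the standard form: now 5*t**6/6 + 4*t**2*cos(3*t)/3 - 8*t*sin(3*t)/9 - log(t) - 8*cos(3*t)/27.
Answer: 5*t**6/6 + 4*t**2*cos(3*t)/3 - 8*t*sin(3*t)/9 - log(t) - 8*cos(3*t)/27.


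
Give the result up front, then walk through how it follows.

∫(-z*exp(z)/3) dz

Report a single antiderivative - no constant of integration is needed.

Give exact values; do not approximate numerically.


The answer is -z*exp(z)/3 + exp(z)/3.
Step 1. Integrate ∫(-z*exp(z)/3) dz by parts with u = z, dv = (-exp(z)/3) dz, so v = -exp(z)/3: now -z*exp(z)/3 + ∫(exp(z)/3) dz.
Step 2. Evaluate the standard form: now -z*exp(z)/3 + exp(z)/3.
Answer: -z*exp(z)/3 + exp(z)/3.


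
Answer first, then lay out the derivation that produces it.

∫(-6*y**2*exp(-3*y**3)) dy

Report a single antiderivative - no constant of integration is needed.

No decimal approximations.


The answer is 2*exp(-3*y**3)/3.
Step 1. Substitute u = y**3, turning ∫(-6*y**2*exp(-3*y**3)) dy into ∫(-2*exp(-3*u)) du: now ∫(-2*exp(-3*u)) du.
Step 2. Evaluate the standard form: now 2*exp(-3*u)/3.
Step 3. Substitute back u = y**3: now 2*exp(-3*y**3)/3.
Answer: 2*exp(-3*y**3)/3.


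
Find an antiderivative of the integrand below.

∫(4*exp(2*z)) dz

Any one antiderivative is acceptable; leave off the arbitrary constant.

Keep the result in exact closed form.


Answer: 2*exp(2*z).


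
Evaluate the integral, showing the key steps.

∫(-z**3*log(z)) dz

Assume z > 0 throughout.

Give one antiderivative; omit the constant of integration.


Step 1. Integrate ∫(-z**3*log(z)) dz by parts with u = log(z), dv = (-z**3) dz, so v = -z**4/4 [assuming z > 0]: now -z**4*log(z)/4 + ∫(z**3/4) dz.
Step 2. Evaluate the standard form: now -z**4*log(z)/4 + z**4/16.
Answer: -z**4*log(z)/4 + z**4/16.


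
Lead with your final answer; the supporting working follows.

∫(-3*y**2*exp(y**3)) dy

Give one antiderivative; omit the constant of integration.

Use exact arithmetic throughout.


The answer is -exp(y**3).
Step 1. Substitute u = y**3, turning ∫(-3*y**2*exp(y**3)) dy into ∫(-exp(u)) du: now ∫(-exp(u)) du.
Step 2. Evaluate the standard form: now -exp(u).
Step 3. Substitute back u = y**3: now -exp(y**3).
Answer: -exp(y**3).


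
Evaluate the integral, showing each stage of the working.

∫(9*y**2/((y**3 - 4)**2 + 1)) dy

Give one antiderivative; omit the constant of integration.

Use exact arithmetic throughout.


Step 1. Substitute u = y**3 - 4, turning ∫(9*y**2/((y**3 - 4)**2 + 1)) dy into ∫(3/(u**2 + 1)) du: now ∫(3/(u**2 + 1)) du.
Step 2. Evaluate the standard form: now 3*atan(u).
Step 3. Substitute back u = y**3 - 4: now 3*atan(y**3 - 4).
Answer: 3*atan(y**3 - 4).


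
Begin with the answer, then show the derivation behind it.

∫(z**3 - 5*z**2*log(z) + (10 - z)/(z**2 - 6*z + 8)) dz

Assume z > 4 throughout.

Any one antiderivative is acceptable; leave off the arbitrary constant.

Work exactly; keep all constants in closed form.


The answer is z**4/4 - 5*z**3*log(z)/3 + 5*z**3/9 + 3*log(z - 4) - 4*log(z - 2).
Step 1. Rewrite: now ∫(z**3) dz + ∫(-5*z**2*log(z)) dz + ∫((10 - z)/(z**2 - 6*z + 8)) dz.
Step 2. Evaluate the standard form: now z**4/4 + ∫(-5*z**2*log(z)) dz + ∫((10 - z)/(z**2 - 6*z + 8)) dz.
Step 3. Decompose ∫((10 - z)/(z**2 - 6*z + 8)) dz by partial fractions, (10 - z)/(z**2 - 6*z + 8) = -4/(z - 2) + 3/(z - 4): now z**4/4 + ∫(-5*z**2*log(z)) dz + ∫(3/(z - 4)) dz + ∫(-4/(z - 2)) dz.
Step 4. Evaluate the standard form [assuming z > 2]: now z**4/4 - 4*log(z - 2) + ∫(-5*z**2*log(z)) dz + ∫(3/(z - 4)) dz.
Step 5. Evaluate the standard form [assuming z > 4]: now z**4/4 + 3*log(z - 4) - 4*log(z - 2) + ∫(-5*z**2*log(z)) dz.
Step 6. Integrate ∫(-5*z**2*log(z)) dz by parts with u = log(z), dv = (-5*z**2) dz, so v = -5*z**3/3 [assuming z > 0]: now z**4/4 - 5*z**3*log(z)/3 + 3*log(z - 4) - 4*log(z - 2) + ∫(5*z**2/3) dz.
Step 7. Evaluate the standard form: now z**4/4 - 5*z**3*log(z)/3 + 5*z**3/9 + 3*log(z - 4) - 4*log(z - 2).
Answer: z**4/4 - 5*z**3*log(z)/3 + 5*z**3/9 + 3*log(z - 4) - 4*log(z - 2).


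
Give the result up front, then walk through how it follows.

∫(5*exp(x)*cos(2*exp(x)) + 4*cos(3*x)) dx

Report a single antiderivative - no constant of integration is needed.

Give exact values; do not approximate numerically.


The answer is 4*sin(3*x)/3 + 5*sin(2*exp(x))/2.
Step 1. Rewrite: now ∫(5*exp(x)*cos(2*exp(x))) dx + ∫(4*cos(3*x)) dx.
Step 2. Evaluate the standard form: now 4*sin(3*x)/3 + ∫(5*exp(x)*cos(2*exp(x))) dx.
Step 3. Substitute u = exp(x), turning ∫(5*exp(x)*cos(2*exp(x))) dx into ∫(5*cos(2*u)) du: now 4*sin(3*x)/3 + ∫(5*cos(2*u)) du.
Step 4. Evaluate the standard form: now 5*sin(2*u)/2 + 4*sin(3*x)/3.
Step 5. Substitute back u = exp(x): now 4*sin(3*x)/3 + 5*sin(2*exp(x))/2.
Answer: 4*sin(3*x)/3 + 5*sin(2*exp(x))/2.


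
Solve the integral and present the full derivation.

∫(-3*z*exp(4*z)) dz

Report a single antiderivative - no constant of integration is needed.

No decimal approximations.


Step 1. Integrate ∫(-3*z*exp(4*z)) dz by parts with u = z, dv = (-3*exp(4*z)) dz, so v = -3*exp(4*z)/4: now -3*z*exp(4*z)/4 + ∫(3*exp(4*z)/4) dz.
Step 2. Evaluate the standard form: now -3*z*exp(4*z)/4 + 3*exp(4*z)/16.
Answer: -3*z*exp(4*z)/4 + 3*exp(4*z)/16.


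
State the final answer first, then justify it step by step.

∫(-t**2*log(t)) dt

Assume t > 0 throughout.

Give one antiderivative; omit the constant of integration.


The answer is -t**3*log(t)/3 + t**3/9.
Step 1. Integrate ∫(-t**2*log(t)) dt by parts with u = log(t), dv = (-t**2) dt, so v = -t**3/3 [assuming t > 0]: now -t**3*log(t)/3 + ∫(t**2/3) dt.
Step 2. Evaluate the standard form: now -t**3*log(t)/3 + t**3/9.
Answer: -t**3*log(t)/3 + t**3/9.


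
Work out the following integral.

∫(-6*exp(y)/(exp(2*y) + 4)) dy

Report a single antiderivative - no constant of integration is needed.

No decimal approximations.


Answer: -3*atan(exp(y)/2).


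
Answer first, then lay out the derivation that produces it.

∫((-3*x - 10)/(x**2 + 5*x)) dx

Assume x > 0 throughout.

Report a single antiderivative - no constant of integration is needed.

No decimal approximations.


The answer is -2*log(x) - log(x + 5).
Step 1. Decompose ∫((-3*x - 10)/(x**2 + 5*x)) dx by partial fractions, (-3*x - 10)/(x**2 + 5*x) = -1/(x + 5) - 2/x: now ∫(-2/x) dx + ∫(-1/(x + 5)) dx.
Step 2. Evaluate the standard form [assuming x > 0]: now -2*log(x) + ∫(-1/(x + 5)) dx.
Step 3. Evaluate the standard form [assuming x > -5]: now -2*log(x) - log(x + 5).
Answer: -2*log(x) - log(x + 5).


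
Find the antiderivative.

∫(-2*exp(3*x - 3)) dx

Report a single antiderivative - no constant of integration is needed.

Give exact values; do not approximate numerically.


Answer: -2*exp(3*x - 3)/3.


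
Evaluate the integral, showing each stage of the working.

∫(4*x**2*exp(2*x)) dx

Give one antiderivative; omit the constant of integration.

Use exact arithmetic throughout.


Step 1. Integrate ∫(4*x**2*exp(2*x)) dx by parts with u = x**2, dv = (4*exp(2*x)) dx, so v = 2*exp(2*x): now 2*x**2*exp(2*x) + ∫(-4*x*exp(2*x)) dx.
Step 2. Integrate ∫(-4*x*exp(2*x)) dx by parts with u = x, dv = (-4*exp(2*x)) dx, so v = -2*exp(2*x): now 2*x**2*exp(2*x) - 2*x*exp(2*x) + ∫(2*exp(2*x)) dx.
Step 3. Evaluate the standard form: now 2*x**2*exp(2*x) - 2*x*exp(2*x) + exp(2*x).
Answer: 2*x**2*exp(2*x) - 2*x*exp(2*x) + exp(2*x).
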